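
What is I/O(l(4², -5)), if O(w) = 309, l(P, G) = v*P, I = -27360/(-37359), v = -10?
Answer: 3040/1282659 ≈ 0.0023701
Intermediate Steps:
I = 3040/4151 (I = -27360*(-1/37359) = 3040/4151 ≈ 0.73235)
l(P, G) = -10*P
I/O(l(4², -5)) = (3040/4151)/309 = (3040/4151)*(1/309) = 3040/1282659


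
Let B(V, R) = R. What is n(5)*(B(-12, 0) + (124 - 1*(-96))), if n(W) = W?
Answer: 1100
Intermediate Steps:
n(5)*(B(-12, 0) + (124 - 1*(-96))) = 5*(0 + (124 - 1*(-96))) = 5*(0 + (124 + 96)) = 5*(0 + 220) = 5*220 = 1100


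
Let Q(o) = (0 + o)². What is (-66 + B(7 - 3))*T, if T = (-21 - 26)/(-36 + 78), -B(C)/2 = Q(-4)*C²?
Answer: 13583/21 ≈ 646.81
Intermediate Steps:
Q(o) = o²
B(C) = -32*C² (B(C) = -2*(-4)²*C² = -32*C²)
T = -47/42 ≈ -1.1190
(-66 + B(7 - 3))*T = (-66 - 32*(7 - 3)²)*(-47/42) = (-66 - 32*4²)*(-47/42) = (-66 - 32*16)*(-47/42) = (-66 - 512)*(-47/42) = -578*(-47/42) = 13583/21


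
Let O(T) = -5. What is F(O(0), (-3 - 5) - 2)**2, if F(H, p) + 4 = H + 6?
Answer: 9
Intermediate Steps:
F(H, p) = 2 + H (F(H, p) = -4 + (H + 6) = -4 + (6 + H) = 2 + H)
F(O(0), (-3 - 5) - 2)**2 = (2 - 5)**2 = (-3)**2 = 9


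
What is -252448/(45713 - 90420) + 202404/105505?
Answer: 35683401868/4716812035 ≈ 7.5652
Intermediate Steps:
-252448/(45713 - 90420) + 202404/105505 = -252448/(-44707) + 202404*(1/105505) = -252448*(-1/44707) + 202404/105505 = 252448/44707 + 202404/105505 = 35683401868/4716812035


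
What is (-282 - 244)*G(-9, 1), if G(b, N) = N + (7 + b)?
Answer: 526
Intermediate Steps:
G(b, N) = 7 + N + b
(-282 - 244)*G(-9, 1) = (-282 - 244)*(7 + 1 - 9) = -526*(-1) = 526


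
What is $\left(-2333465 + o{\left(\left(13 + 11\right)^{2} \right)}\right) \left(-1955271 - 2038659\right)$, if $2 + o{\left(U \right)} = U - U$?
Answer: $9319703855310$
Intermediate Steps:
$o{\left(U \right)} = -2$ ($o{\left(U \right)} = -2 + \left(U - U\right) = -2 + 0 = -2$)
$\left(-2333465 + o{\left(\left(13 + 11\right)^{2} \right)}\right) \left(-1955271 - 2038659\right) = \left(-2333465 - 2\right) \left(-1955271 - 2038659\right) = \left(-2333467\right) \left(-3993930\right) = 9319703855310$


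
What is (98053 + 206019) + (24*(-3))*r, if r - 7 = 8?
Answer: 302992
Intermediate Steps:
r = 15 (r = 7 + 8 = 15)
(98053 + 206019) + (24*(-3))*r = (98053 + 206019) + (24*(-3))*15 = 304072 - 72*15 = 304072 - 1080 = 302992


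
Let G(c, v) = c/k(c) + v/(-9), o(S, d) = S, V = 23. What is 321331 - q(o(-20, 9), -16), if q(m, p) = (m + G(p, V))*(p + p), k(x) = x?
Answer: 2885771/9 ≈ 3.2064e+5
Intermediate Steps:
G(c, v) = 1 - v/9 (G(c, v) = c/c + v/(-9) = 1 + v*(-1/9) = 1 - v/9)
q(m, p) = 2*p*(-14/9 + m) (q(m, p) = (m + (1 - 1/9*23))*(p + p) = (m + (1 - 23/9))*(2*p) = (m - 14/9)*(2*p) = (-14/9 + m)*(2*p) = 2*p*(-14/9 + m))
321331 - q(o(-20, 9), -16) = 321331 - 2*(-16)*(-14 + 9*(-20))/9 = 321331 - 2*(-16)*(-14 - 180)/9 = 321331 - 2*(-16)*(-194)/9 = 321331 - 1*6208/9 = 321331 - 6208/9 = 2885771/9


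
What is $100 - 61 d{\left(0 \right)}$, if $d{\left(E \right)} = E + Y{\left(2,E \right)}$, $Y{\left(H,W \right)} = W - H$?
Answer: $222$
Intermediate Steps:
$d{\left(E \right)} = -2 + 2 E$ ($d{\left(E \right)} = E + \left(E - 2\right) = E + \left(-2 + E\right) = -2 + 2 E$)
$100 - 61 d{\left(0 \right)} = 100 - 61 \left(-2 + 2 \cdot 0\right) = 100 - 61 \left(-2 + 0\right) = 100 - -122 = 100 + 122 = 222$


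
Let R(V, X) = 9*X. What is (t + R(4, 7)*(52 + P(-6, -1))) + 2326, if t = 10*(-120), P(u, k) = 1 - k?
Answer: 4528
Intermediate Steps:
t = -1200
(t + R(4, 7)*(52 + P(-6, -1))) + 2326 = (-1200 + (9*7)*(52 + (1 - 1*(-1)))) + 2326 = (-1200 + 63*(52 + (1 + 1))) + 2326 = (-1200 + 63*(52 + 2)) + 2326 = (-1200 + 63*54) + 2326 = (-1200 + 3402) + 2326 = 2202 + 2326 = 4528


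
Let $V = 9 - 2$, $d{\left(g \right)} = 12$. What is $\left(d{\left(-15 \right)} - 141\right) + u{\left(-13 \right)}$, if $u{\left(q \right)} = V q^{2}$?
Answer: $1054$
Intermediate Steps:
$V = 7$
$u{\left(q \right)} = 7 q^{2}$
$\left(d{\left(-15 \right)} - 141\right) + u{\left(-13 \right)} = \left(12 - 141\right) + 7 \left(-13\right)^{2} = -129 + 7 \cdot 169 = -129 + 1183 = 1054$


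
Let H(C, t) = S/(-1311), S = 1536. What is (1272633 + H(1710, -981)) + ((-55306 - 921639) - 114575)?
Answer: 79145869/437 ≈ 1.8111e+5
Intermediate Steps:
H(C, t) = -512/437 (H(C, t) = 1536/(-1311) = 1536*(-1/1311) = -512/437)
(1272633 + H(1710, -981)) + ((-55306 - 921639) - 114575) = (1272633 - 512/437) + ((-55306 - 921639) - 114575) = 556140109/437 + (-976945 - 114575) = 556140109/437 - 1091520 = 79145869/437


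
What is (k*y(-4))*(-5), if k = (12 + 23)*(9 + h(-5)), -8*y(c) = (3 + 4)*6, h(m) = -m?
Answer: 25725/2 ≈ 12863.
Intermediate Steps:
y(c) = -21/4 (y(c) = -(3 + 4)*6/8 = -7*6/8 = -1/8*42 = -21/4)
k = 490 (k = (12 + 23)*(9 - 1*(-5)) = 35*(9 + 5) = 35*14 = 490)
(k*y(-4))*(-5) = (490*(-21/4))*(-5) = -5145/2*(-5) = 25725/2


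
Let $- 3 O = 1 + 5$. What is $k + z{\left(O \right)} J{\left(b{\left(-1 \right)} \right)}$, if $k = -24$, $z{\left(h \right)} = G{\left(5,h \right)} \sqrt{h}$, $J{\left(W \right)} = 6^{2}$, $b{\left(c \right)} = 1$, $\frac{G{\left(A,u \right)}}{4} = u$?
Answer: $-24 - 288 i \sqrt{2} \approx -24.0 - 407.29 i$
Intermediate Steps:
$G{\left(A,u \right)} = 4 u$
$J{\left(W \right)} = 36$
$O = -2$ ($O = - \frac{1 + 5}{3} = \left(- \frac{1}{3}\right) 6 = -2$)
$z{\left(h \right)} = 4 h^{\frac{3}{2}}$ ($z{\left(h \right)} = 4 h \sqrt{h} = 4 h^{\frac{3}{2}}$)
$k + z{\left(O \right)} J{\left(b{\left(-1 \right)} \right)} = -24 + 4 \left(-2\right)^{\frac{3}{2}} \cdot 36 = -24 + 4 \left(- 2 i \sqrt{2}\right) 36 = -24 + - 8 i \sqrt{2} \cdot 36 = -24 - 288 i \sqrt{2}$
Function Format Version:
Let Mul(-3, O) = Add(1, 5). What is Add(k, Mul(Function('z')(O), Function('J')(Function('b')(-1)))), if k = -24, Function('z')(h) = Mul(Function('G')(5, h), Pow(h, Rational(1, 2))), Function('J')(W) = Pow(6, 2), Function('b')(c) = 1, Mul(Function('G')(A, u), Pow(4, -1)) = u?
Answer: Add(-24, Mul(-288, I, Pow(2, Rational(1, 2)))) ≈ Add(-24.000, Mul(-407.29, I))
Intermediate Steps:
Function('G')(A, u) = Mul(4, u)
Function('J')(W) = 36
O = -2 (O = Mul(Rational(-1, 3), Add(1, 5)) = Mul(Rational(-1, 3), 6) = -2)
Function('z')(h) = Mul(4, Pow(h, Rational(3, 2))) (Function('z')(h) = Mul(Mul(4, h), Pow(h, Rational(1, 2))) = Mul(4, Pow(h, Rational(3, 2))))
Add(k, Mul(Function('z')(O), Function('J')(Function('b')(-1)))) = Add(-24, Mul(Mul(4, Pow(-2, Rational(3, 2))), 36)) = Add(-24, Mul(Mul(4, Mul(-2, I, Pow(2, Rational(1, 2)))), 36)) = Add(-24, Mul(Mul(-8, I, Pow(2, Rational(1, 2))), 36)) = Add(-24, Mul(-288, I, Pow(2, Rational(1, 2))))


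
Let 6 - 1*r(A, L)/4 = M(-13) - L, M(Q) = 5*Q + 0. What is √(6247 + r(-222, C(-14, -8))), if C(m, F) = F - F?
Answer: √6531 ≈ 80.815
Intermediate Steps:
M(Q) = 5*Q
C(m, F) = 0
r(A, L) = 284 + 4*L (r(A, L) = 24 - 4*(5*(-13) - L) = 24 - 4*(-65 - L) = 24 + (260 + 4*L) = 284 + 4*L)
√(6247 + r(-222, C(-14, -8))) = √(6247 + (284 + 4*0)) = √(6247 + (284 + 0)) = √(6247 + 284) = √6531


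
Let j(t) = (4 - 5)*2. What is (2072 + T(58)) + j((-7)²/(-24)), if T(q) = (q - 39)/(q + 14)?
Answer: 149059/72 ≈ 2070.3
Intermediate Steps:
T(q) = (-39 + q)/(14 + q)
j(t) = -2 (j(t) = -1*2 = -2)
(2072 + T(58)) + j((-7)²/(-24)) = (2072 + (-39 + 58)/(14 + 58)) - 2 = (2072 + 19/72) - 2 = 149203/72 - 2 = 149059/72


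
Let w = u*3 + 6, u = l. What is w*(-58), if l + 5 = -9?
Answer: 2088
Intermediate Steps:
l = -14 (l = -5 - 9 = -14)
u = -14
w = -36 (w = -14*3 + 6 = -42 + 6 = -36)
w*(-58) = -36*(-58) = 2088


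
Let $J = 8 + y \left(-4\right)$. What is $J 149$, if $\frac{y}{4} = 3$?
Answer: $-5960$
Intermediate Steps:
$y = 12$ ($y = 4 \cdot 3 = 12$)
$J = -40$ ($J = 8 + 12 \left(-4\right) = 8 - 48 = -40$)
$J 149 = \left(-40\right) 149 = -5960$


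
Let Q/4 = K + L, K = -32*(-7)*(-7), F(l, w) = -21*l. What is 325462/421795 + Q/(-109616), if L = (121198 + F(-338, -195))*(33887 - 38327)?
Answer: 60069613649002/2889717545 ≈ 20787.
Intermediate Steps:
K = -1568 (K = 224*(-7) = -1568)
L = -569634240 (L = (121198 - 21*(-338))*(33887 - 38327) = (121198 + 7098)*(-4440) = 128296*(-4440) = -569634240)
Q = -2278543232 (Q = 4*(-1568 - 569634240) = 4*(-569635808) = -2278543232)
325462/421795 + Q/(-109616) = 325462/421795 - 2278543232/(-109616) = 325462*(1/421795) - 2278543232*(-1/109616) = 325462/421795 + 142408952/6851 = 60069613649002/2889717545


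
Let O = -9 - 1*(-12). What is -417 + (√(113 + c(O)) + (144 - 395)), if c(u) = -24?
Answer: -668 + √89 ≈ -658.57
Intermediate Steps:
O = 3 (O = -9 + 12 = 3)
-417 + (√(113 + c(O)) + (144 - 395)) = -417 + (√(113 - 24) + (144 - 395)) = -417 + (√89 - 251) = -417 + (-251 + √89) = -668 + √89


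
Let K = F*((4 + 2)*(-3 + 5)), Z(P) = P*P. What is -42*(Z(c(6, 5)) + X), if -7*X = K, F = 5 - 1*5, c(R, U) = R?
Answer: -1512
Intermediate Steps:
F = 0 (F = 5 - 5 = 0)
Z(P) = P²
K = 0 (K = 0*((4 + 2)*(-3 + 5)) = 0*(6*2) = 0*12 = 0)
X = 0 (X = -⅐*0 = 0)
-42*(Z(c(6, 5)) + X) = -42*(6² + 0) = -42*(36 + 0) = -42*36 = -1512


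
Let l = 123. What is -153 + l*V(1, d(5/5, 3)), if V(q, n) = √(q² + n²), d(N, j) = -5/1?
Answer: -153 + 123*√26 ≈ 474.18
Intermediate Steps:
d(N, j) = -5 (d(N, j) = -5*1 = -5)
V(q, n) = √(n² + q²)
-153 + l*V(1, d(5/5, 3)) = -153 + 123*√((-5)² + 1²) = -153 + 123*√(25 + 1) = -153 + 123*√26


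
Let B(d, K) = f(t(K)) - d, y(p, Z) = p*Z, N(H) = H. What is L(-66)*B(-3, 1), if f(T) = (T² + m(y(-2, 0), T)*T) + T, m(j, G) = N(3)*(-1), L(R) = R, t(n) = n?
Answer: -132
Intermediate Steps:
y(p, Z) = Z*p
m(j, G) = -3 (m(j, G) = 3*(-1) = -3)
f(T) = T² - 2*T (f(T) = (T² - 3*T) + T = T² - 2*T)
B(d, K) = -d + K*(-2 + K) (B(d, K) = K*(-2 + K) - d = -d + K*(-2 + K))
L(-66)*B(-3, 1) = -66*(-1*(-3) + 1*(-2 + 1)) = -66*(3 + 1*(-1)) = -66*(3 - 1) = -66*2 = -132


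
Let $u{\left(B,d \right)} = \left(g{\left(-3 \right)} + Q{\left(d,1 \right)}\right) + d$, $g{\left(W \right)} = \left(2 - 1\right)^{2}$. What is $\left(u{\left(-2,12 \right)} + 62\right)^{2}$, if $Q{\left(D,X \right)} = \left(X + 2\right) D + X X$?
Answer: $12544$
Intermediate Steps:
$g{\left(W \right)} = 1$ ($g{\left(W \right)} = 1^{2} = 1$)
$Q{\left(D,X \right)} = X^{2} + D \left(2 + X\right)$ ($Q{\left(D,X \right)} = \left(2 + X\right) D + X^{2} = D \left(2 + X\right) + X^{2} = X^{2} + D \left(2 + X\right)$)
$u{\left(B,d \right)} = 2 + 4 d$ ($u{\left(B,d \right)} = \left(1 + \left(1^{2} + 2 d + d 1\right)\right) + d = \left(1 + \left(1 + 2 d + d\right)\right) + d = \left(1 + \left(1 + 3 d\right)\right) + d = \left(2 + 3 d\right) + d = 2 + 4 d$)
$\left(u{\left(-2,12 \right)} + 62\right)^{2} = \left(\left(2 + 4 \cdot 12\right) + 62\right)^{2} = \left(\left(2 + 48\right) + 62\right)^{2} = \left(50 + 62\right)^{2} = 112^{2} = 12544$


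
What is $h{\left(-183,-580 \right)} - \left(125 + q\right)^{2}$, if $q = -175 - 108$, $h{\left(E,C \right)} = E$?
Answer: $-25147$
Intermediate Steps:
$q = -283$
$h{\left(-183,-580 \right)} - \left(125 + q\right)^{2} = -183 - \left(125 - 283\right)^{2} = -183 - \left(-158\right)^{2} = -183 - 24964 = -25147$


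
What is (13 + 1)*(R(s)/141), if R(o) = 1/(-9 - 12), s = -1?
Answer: -2/423 ≈ -0.0047281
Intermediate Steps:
R(o) = -1/21 (R(o) = 1/(-21) = -1/21)
(13 + 1)*(R(s)/141) = (13 + 1)*(-1/21/141) = 14*(-1/21*1/141) = 14*(-1/2961) = -2/423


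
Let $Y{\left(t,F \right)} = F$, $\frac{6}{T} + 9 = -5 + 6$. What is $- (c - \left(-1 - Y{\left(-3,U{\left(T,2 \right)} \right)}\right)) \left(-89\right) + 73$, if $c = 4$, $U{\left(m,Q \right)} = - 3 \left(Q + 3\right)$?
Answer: $-817$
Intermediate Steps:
$T = - \frac{3}{4}$ ($T = \frac{6}{-9 + \left(-5 + 6\right)} = \frac{6}{-9 + 1} = \frac{6}{-8} = 6 \left(- \frac{1}{8}\right) = - \frac{3}{4} \approx -0.75$)
$U{\left(m,Q \right)} = -9 - 3 Q$ ($U{\left(m,Q \right)} = - 3 \left(3 + Q\right) = -9 - 3 Q$)
$- (c - \left(-1 - Y{\left(-3,U{\left(T,2 \right)} \right)}\right)) \left(-89\right) + 73 = - (4 + \left(\left(\left(-9 - 6\right) + 6\right) - 5\right)) \left(-89\right) + 73 = - (4 + \left(\left(-15 + 6\right) - 5\right)) \left(-89\right) + 73 = - (4 - 14) \left(-89\right) + 73 = \left(-1\right) \left(-10\right) \left(-89\right) + 73 = 10 \left(-89\right) + 73 = -890 + 73 = -817$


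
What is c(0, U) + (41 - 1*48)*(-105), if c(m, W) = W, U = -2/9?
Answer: 6613/9 ≈ 734.78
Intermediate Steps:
U = -2/9 (U = -2*⅑ = -2/9 ≈ -0.22222)
c(0, U) + (41 - 1*48)*(-105) = -2/9 + (41 - 1*48)*(-105) = -2/9 + (41 - 48)*(-105) = -2/9 - 7*(-105) = -2/9 + 735 = 6613/9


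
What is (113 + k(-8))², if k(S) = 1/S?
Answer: 815409/64 ≈ 12741.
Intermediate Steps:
(113 + k(-8))² = (113 + 1/(-8))² = (113 - ⅛)² = (903/8)² = 815409/64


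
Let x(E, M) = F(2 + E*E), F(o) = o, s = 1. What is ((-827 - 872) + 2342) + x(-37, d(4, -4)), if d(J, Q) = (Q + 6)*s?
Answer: 2014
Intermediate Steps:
d(J, Q) = 6 + Q (d(J, Q) = (Q + 6)*1 = (6 + Q)*1 = 6 + Q)
x(E, M) = 2 + E² (x(E, M) = 2 + E*E = 2 + E²)
((-827 - 872) + 2342) + x(-37, d(4, -4)) = ((-827 - 872) + 2342) + (2 + (-37)²) = (-1699 + 2342) + (2 + 1369) = 643 + 1371 = 2014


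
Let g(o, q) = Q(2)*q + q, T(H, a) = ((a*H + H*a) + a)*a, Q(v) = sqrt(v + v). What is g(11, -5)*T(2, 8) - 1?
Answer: -4801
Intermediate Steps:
Q(v) = sqrt(2)*sqrt(v) (Q(v) = sqrt(2*v) = sqrt(2)*sqrt(v))
T(H, a) = a*(a + 2*H*a) (T(H, a) = ((H*a + H*a) + a)*a = (2*H*a + a)*a = (a + 2*H*a)*a = a*(a + 2*H*a))
g(o, q) = 3*q (g(o, q) = (sqrt(2)*sqrt(2))*q + q = 2*q + q = 3*q)
g(11, -5)*T(2, 8) - 1 = (3*(-5))*(8**2*(1 + 2*2)) - 1 = -960*(1 + 4) - 1 = -960*5 - 1 = -15*320 - 1 = -4800 - 1 = -4801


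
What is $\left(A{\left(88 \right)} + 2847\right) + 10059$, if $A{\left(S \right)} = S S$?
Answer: $20650$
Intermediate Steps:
$A{\left(S \right)} = S^{2}$
$\left(A{\left(88 \right)} + 2847\right) + 10059 = \left(88^{2} + 2847\right) + 10059 = \left(7744 + 2847\right) + 10059 = 10591 + 10059 = 20650$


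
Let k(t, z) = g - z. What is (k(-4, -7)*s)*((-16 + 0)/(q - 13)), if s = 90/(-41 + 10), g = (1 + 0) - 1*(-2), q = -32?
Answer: -320/31 ≈ -10.323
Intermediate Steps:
g = 3 (g = 1 + 2 = 3)
s = -90/31 (s = 90/(-31) = 90*(-1/31) = -90/31 ≈ -2.9032)
k(t, z) = 3 - z
(k(-4, -7)*s)*((-16 + 0)/(q - 13)) = ((3 - 1*(-7))*(-90/31))*((-16 + 0)/(-32 - 13)) = ((3 + 7)*(-90/31))*(-16/(-45)) = (10*(-90/31))*(-16*(-1/45)) = -900/31*16/45 = -320/31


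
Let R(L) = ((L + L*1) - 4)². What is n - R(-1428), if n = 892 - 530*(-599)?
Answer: -7861238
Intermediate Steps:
n = 318362 (n = 892 + 317470 = 318362)
R(L) = (-4 + 2*L)² (R(L) = ((L + L) - 4)² = (2*L - 4)² = (-4 + 2*L)²)
n - R(-1428) = 318362 - 4*(-2 - 1428)² = 318362 - 4*(-1430)² = 318362 - 4*2044900 = 318362 - 1*8179600 = 318362 - 8179600 = -7861238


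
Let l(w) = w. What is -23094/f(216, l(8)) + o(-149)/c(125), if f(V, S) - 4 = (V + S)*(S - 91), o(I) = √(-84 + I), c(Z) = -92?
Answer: 3849/3098 - I*√233/92 ≈ 1.2424 - 0.16592*I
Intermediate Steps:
f(V, S) = 4 + (-91 + S)*(S + V) (f(V, S) = 4 + (V + S)*(S - 91) = 4 + (S + V)*(-91 + S) = 4 + (-91 + S)*(S + V))
-23094/f(216, l(8)) + o(-149)/c(125) = -23094/(4 + 8² - 91*8 - 91*216 + 8*216) + √(-84 - 149)/(-92) = -23094/(4 + 64 - 728 - 19656 + 1728) + √(-233)*(-1/92) = -23094/(-18588) + (I*√233)*(-1/92) = -23094*(-1/18588) - I*√233/92 = 3849/3098 - I*√233/92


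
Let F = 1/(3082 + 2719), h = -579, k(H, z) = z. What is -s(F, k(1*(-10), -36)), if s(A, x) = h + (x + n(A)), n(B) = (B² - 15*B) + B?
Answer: 20695815828/33651601 ≈ 615.00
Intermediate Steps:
n(B) = B² - 14*B
F = 1/5801 ≈ 0.00017238
s(A, x) = -579 + x + A*(-14 + A) (s(A, x) = -579 + (x + A*(-14 + A)) = -579 + x + A*(-14 + A))
-s(F, k(1*(-10), -36)) = -(-579 - 36 + (-14 + 1/5801)/5801) = -(-579 - 36 + (1/5801)*(-81213/5801)) = -(-579 - 36 - 81213/33651601) = -1*(-20695815828/33651601) = 20695815828/33651601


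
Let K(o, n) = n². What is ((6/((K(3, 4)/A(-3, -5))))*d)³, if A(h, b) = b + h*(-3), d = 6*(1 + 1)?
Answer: 5832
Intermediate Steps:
d = 12 (d = 6*2 = 12)
A(h, b) = b - 3*h
((6/((K(3, 4)/A(-3, -5))))*d)³ = ((6/((4²/(-5 - 3*(-3)))))*12)³ = ((6/((16/(-5 + 9))))*12)³ = ((6/((16/4)))*12)³ = ((6/((16*(¼))))*12)³ = ((6/4)*12)³ = ((6*(¼))*12)³ = ((3/2)*12)³ = 18³ = 5832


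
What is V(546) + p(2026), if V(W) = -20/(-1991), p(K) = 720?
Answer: 1433540/1991 ≈ 720.01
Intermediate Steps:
V(W) = 20/1991 (V(W) = -20*(-1/1991) = 20/1991)
V(546) + p(2026) = 20/1991 + 720 = 1433540/1991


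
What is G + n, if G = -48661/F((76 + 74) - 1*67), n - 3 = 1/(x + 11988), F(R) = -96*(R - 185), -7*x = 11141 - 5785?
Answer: -47342533/24039360 ≈ -1.9694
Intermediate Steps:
x = -5356/7 (x = -(11141 - 5785)/7 = -1/7*5356 = -5356/7 ≈ -765.14)
F(R) = 17760 - 96*R (F(R) = -96*(-185 + R) = 17760 - 96*R)
n = 235687/78560 (n = 3 + 1/(-5356/7 + 11988) = 3 + 1/(78560/7) = 3 + 7/78560 = 235687/78560 ≈ 3.0001)
G = -48661/9792 (G = -48661/(17760 - 96*((76 + 74) - 1*67)) = -48661/(17760 - 96*(150 - 67)) = -48661/(17760 - 96*83) = -48661/(17760 - 7968) = -48661/9792 ≈ -4.9695)
G + n = -48661/9792 + 235687/78560 = -47342533/24039360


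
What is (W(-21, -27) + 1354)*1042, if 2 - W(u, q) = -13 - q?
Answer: 1398364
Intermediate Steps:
W(u, q) = 15 + q (W(u, q) = 2 - (-13 - q) = 2 + (13 + q) = 15 + q)
(W(-21, -27) + 1354)*1042 = ((15 - 27) + 1354)*1042 = (-12 + 1354)*1042 = 1342*1042 = 1398364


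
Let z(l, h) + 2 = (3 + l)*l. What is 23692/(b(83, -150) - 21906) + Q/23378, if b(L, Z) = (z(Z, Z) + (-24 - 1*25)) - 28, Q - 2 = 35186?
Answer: 278079398/759785 ≈ 366.00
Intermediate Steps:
Q = 35188 (Q = 2 + 35186 = 35188)
z(l, h) = -2 + l*(3 + l) (z(l, h) = -2 + (3 + l)*l = -2 + l*(3 + l))
b(L, Z) = -79 + Z² + 3*Z (b(L, Z) = ((-2 + Z² + 3*Z) + (-24 - 1*25)) - 28 = ((-2 + Z² + 3*Z) + (-24 - 25)) - 28 = ((-2 + Z² + 3*Z) - 49) - 28 = (-51 + Z² + 3*Z) - 28 = -79 + Z² + 3*Z)
23692/(b(83, -150) - 21906) + Q/23378 = 23692/((-79 + (-150)² + 3*(-150)) - 21906) + 35188/23378 = 23692/((-79 + 22500 - 450) - 21906) + 35188*(1/23378) = 23692/(21971 - 21906) + 17594/11689 = 23692/65 + 17594/11689 = 278079398/759785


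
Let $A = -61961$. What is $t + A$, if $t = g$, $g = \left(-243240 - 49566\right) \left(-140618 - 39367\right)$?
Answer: $52700625949$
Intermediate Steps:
$g = 52700687910$ ($g = \left(-292806\right) \left(-179985\right) = 52700687910$)
$t = 52700687910$
$t + A = 52700687910 - 61961 = 52700625949$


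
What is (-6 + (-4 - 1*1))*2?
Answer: -22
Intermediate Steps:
(-6 + (-4 - 1*1))*2 = (-6 + (-4 - 1))*2 = (-6 - 5)*2 = -11*2 = -22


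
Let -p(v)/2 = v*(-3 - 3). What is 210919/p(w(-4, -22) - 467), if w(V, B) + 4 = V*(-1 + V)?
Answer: -210919/5412 ≈ -38.972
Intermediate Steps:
w(V, B) = -4 + V*(-1 + V)
p(v) = 12*v (p(v) = -2*v*(-3 - 3) = -2*v*(-6) = -(-12)*v = 12*v)
210919/p(w(-4, -22) - 467) = 210919/((12*((-4 + (-4)**2 - 1*(-4)) - 467))) = 210919/((12*((-4 + 16 + 4) - 467))) = 210919/((12*(16 - 467))) = 210919/((12*(-451))) = 210919/(-5412) = 210919*(-1/5412) = -210919/5412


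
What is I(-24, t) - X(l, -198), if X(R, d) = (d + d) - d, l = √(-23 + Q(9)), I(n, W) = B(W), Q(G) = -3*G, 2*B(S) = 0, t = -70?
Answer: 198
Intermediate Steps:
B(S) = 0 (B(S) = (½)*0 = 0)
I(n, W) = 0
l = 5*I*√2 (l = √(-23 - 3*9) = √(-23 - 27) = √(-50) = 5*I*√2 ≈ 7.0711*I)
X(R, d) = d (X(R, d) = 2*d - d = d)
I(-24, t) - X(l, -198) = 0 - 1*(-198) = 0 + 198 = 198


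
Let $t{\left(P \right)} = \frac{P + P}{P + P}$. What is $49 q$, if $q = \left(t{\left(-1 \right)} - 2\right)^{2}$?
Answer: $49$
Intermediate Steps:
$t{\left(P \right)} = 1$ ($t{\left(P \right)} = \frac{2 P}{2 P} = 2 P \frac{1}{2 P} = 1$)
$q = 1$ ($q = \left(1 - 2\right)^{2} = \left(-1\right)^{2} = 1$)
$49 q = 49 \cdot 1 = 49$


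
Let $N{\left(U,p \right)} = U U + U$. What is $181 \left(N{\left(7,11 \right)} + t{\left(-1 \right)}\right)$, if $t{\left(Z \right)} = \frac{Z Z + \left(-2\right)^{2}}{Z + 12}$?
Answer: $\frac{112401}{11} \approx 10218.0$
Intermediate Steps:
$N{\left(U,p \right)} = U + U^{2}$ ($N{\left(U,p \right)} = U^{2} + U = U + U^{2}$)
$t{\left(Z \right)} = \frac{4 + Z^{2}}{12 + Z}$ ($t{\left(Z \right)} = \frac{Z^{2} + 4}{12 + Z} = \frac{4 + Z^{2}}{12 + Z}$)
$181 \left(N{\left(7,11 \right)} + t{\left(-1 \right)}\right) = 181 \left(7 \left(1 + 7\right) + \frac{4 + \left(-1\right)^{2}}{12 - 1}\right) = 181 \left(7 \cdot 8 + \frac{4 + 1}{11}\right) = 181 \left(56 + \frac{1}{11} \cdot 5\right) = 181 \left(56 + \frac{5}{11}\right) = 181 \cdot \frac{621}{11} = \frac{112401}{11}$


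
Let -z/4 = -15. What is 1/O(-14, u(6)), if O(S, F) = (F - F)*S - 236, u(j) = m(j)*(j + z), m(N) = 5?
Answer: -1/236 ≈ -0.0042373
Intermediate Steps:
z = 60 (z = -4*(-15) = 60)
u(j) = 300 + 5*j (u(j) = 5*(j + 60) = 5*(60 + j) = 300 + 5*j)
O(S, F) = -236 (O(S, F) = 0*S - 236 = 0 - 236 = -236)
1/O(-14, u(6)) = 1/(-236) = -1/236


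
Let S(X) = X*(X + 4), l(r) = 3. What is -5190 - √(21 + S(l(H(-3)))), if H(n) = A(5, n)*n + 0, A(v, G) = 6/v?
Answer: -5190 - √42 ≈ -5196.5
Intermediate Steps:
H(n) = 6*n/5 (H(n) = (6/5)*n + 0 = (6*(⅕))*n + 0 = 6*n/5 + 0 = 6*n/5)
S(X) = X*(4 + X)
-5190 - √(21 + S(l(H(-3)))) = -5190 - √(21 + 3*(4 + 3)) = -5190 - √(21 + 3*7) = -5190 - √(21 + 21) = -5190 - √42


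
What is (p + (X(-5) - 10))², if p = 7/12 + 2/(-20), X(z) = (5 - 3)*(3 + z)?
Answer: 657721/3600 ≈ 182.70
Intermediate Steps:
X(z) = 6 + 2*z (X(z) = 2*(3 + z) = 6 + 2*z)
p = 29/60 (p = 7*(1/12) + 2*(-1/20) = 7/12 - ⅒ = 29/60 ≈ 0.48333)
(p + (X(-5) - 10))² = (29/60 + ((6 + 2*(-5)) - 10))² = (29/60 + ((6 - 10) - 10))² = (29/60 + (-4 - 10))² = (29/60 - 14)² = (-811/60)² = 657721/3600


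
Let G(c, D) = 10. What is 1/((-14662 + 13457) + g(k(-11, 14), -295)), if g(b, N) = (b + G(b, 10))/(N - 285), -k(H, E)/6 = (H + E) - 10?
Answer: -145/174738 ≈ -0.00082981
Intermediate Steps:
k(H, E) = 60 - 6*E - 6*H (k(H, E) = -6*((H + E) - 10) = -6*((E + H) - 10) = -6*(-10 + E + H) = 60 - 6*E - 6*H)
g(b, N) = (10 + b)/(-285 + N) (g(b, N) = (b + 10)/(N - 285) = (10 + b)/(-285 + N))
1/((-14662 + 13457) + g(k(-11, 14), -295)) = 1/((-14662 + 13457) + (10 + (60 - 6*14 - 6*(-11)))/(-285 - 295)) = 1/(-1205 + (10 + (60 - 84 + 66))/(-580)) = 1/(-1205 - (10 + 42)/580) = 1/(-1205 - 1/580*52) = 1/(-1205 - 13/145) = 1/(-174738/145) = -145/174738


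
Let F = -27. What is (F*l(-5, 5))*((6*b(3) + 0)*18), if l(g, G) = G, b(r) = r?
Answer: -43740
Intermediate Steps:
(F*l(-5, 5))*((6*b(3) + 0)*18) = (-27*5)*((6*3 + 0)*18) = -135*(18 + 0)*18 = -2430*18 = -135*324 = -43740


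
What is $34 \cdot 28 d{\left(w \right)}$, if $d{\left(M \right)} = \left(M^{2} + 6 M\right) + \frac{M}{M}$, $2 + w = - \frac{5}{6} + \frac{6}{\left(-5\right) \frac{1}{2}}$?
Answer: $- \frac{645218}{225} \approx -2867.6$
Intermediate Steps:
$w = - \frac{157}{30}$ ($w = -2 + \left(- \frac{5}{6} + \frac{6}{\left(-5\right) \frac{1}{2}}\right) = -2 + \left(\left(-5\right) \frac{1}{6} + \frac{6}{\left(-5\right) \frac{1}{2}}\right) = -2 + \left(- \frac{5}{6} + \frac{6}{- \frac{5}{2}}\right) = -2 + \left(- \frac{5}{6} + 6 \left(- \frac{2}{5}\right)\right) = -2 - \frac{97}{30} = - \frac{157}{30} \approx -5.2333$)
$d{\left(M \right)} = 1 + M^{2} + 6 M$ ($d{\left(M \right)} = \left(M^{2} + 6 M\right) + 1 = 1 + M^{2} + 6 M$)
$34 \cdot 28 d{\left(w \right)} = 34 \cdot 28 \left(1 + \left(- \frac{157}{30}\right)^{2} + 6 \left(- \frac{157}{30}\right)\right) = 952 \left(1 + \frac{24649}{900} - \frac{157}{5}\right) = 952 \left(- \frac{2711}{900}\right) = - \frac{645218}{225}$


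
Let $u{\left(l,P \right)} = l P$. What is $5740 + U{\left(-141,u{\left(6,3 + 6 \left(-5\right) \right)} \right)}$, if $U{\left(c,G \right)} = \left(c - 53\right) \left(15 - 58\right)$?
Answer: $14082$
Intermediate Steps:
$u{\left(l,P \right)} = P l$
$U{\left(c,G \right)} = 2279 - 43 c$ ($U{\left(c,G \right)} = \left(-53 + c\right) \left(-43\right) = 2279 - 43 c$)
$5740 + U{\left(-141,u{\left(6,3 + 6 \left(-5\right) \right)} \right)} = 5740 + \left(2279 - -6063\right) = 5740 + \left(2279 + 6063\right) = 5740 + 8342 = 14082$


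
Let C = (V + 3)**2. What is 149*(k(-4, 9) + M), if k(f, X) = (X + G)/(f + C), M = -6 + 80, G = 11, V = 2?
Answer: 234526/21 ≈ 11168.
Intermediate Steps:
C = 25 (C = (2 + 3)**2 = 5**2 = 25)
M = 74
k(f, X) = (11 + X)/(25 + f) (k(f, X) = (X + 11)/(f + 25) = (11 + X)/(25 + f))
149*(k(-4, 9) + M) = 149*((11 + 9)/(25 - 4) + 74) = 149*(20/21 + 74) = 149*(1574/21) = 234526/21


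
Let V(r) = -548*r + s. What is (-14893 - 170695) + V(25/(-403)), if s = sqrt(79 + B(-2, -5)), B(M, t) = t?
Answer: -74778264/403 + sqrt(74) ≈ -1.8555e+5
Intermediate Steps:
s = sqrt(74) (s = sqrt(79 - 5) = sqrt(74) ≈ 8.6023)
V(r) = sqrt(74) - 548*r (V(r) = -548*r + sqrt(74) = sqrt(74) - 548*r)
(-14893 - 170695) + V(25/(-403)) = (-14893 - 170695) + (sqrt(74) - 13700/(-403)) = -185588 + (sqrt(74) - 13700*(-1)/403) = -185588 + (sqrt(74) - 548*(-25/403)) = -185588 + (sqrt(74) + 13700/403) = -185588 + (13700/403 + sqrt(74)) = -74778264/403 + sqrt(74)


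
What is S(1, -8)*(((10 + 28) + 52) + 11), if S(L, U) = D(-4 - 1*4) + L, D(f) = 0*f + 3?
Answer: 404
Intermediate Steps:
D(f) = 3 (D(f) = 0 + 3 = 3)
S(L, U) = 3 + L
S(1, -8)*(((10 + 28) + 52) + 11) = (3 + 1)*(((10 + 28) + 52) + 11) = 4*((38 + 52) + 11) = 4*(90 + 11) = 4*101 = 404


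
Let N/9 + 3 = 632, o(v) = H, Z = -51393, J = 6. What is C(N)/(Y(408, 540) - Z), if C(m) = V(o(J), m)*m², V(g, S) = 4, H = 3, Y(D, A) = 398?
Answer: 128187684/51791 ≈ 2475.1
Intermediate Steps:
o(v) = 3
N = 5661 (N = -27 + 9*632 = -27 + 5688 = 5661)
C(m) = 4*m²
C(N)/(Y(408, 540) - Z) = (4*5661²)/(398 - 1*(-51393)) = (4*32046921)/(398 + 51393) = 128187684/51791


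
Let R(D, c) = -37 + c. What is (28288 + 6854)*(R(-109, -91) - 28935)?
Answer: -1021331946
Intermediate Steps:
(28288 + 6854)*(R(-109, -91) - 28935) = (28288 + 6854)*((-37 - 91) - 28935) = 35142*(-128 - 28935) = 35142*(-29063) = -1021331946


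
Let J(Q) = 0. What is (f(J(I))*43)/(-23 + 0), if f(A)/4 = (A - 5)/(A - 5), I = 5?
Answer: -172/23 ≈ -7.4783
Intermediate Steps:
f(A) = 4 (f(A) = 4*((A - 5)/(A - 5)) = 4*((-5 + A)/(-5 + A)) = 4*1 = 4)
(f(J(I))*43)/(-23 + 0) = (4*43)/(-23 + 0) = 172/(-23) = 172*(-1/23) = -172/23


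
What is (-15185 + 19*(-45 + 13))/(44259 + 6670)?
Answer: -15793/50929 ≈ -0.31010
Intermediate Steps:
(-15185 + 19*(-45 + 13))/(44259 + 6670) = (-15185 + 19*(-32))/50929 = (-15185 - 608)*(1/50929) = -15793*1/50929 = -15793/50929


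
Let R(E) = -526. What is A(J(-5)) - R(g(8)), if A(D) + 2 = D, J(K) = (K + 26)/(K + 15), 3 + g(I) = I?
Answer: 5261/10 ≈ 526.10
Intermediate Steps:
g(I) = -3 + I
J(K) = (26 + K)/(15 + K)
A(D) = -2 + D
A(J(-5)) - R(g(8)) = (-2 + (26 - 5)/(15 - 5)) - 1*(-526) = (-2 + 21/10) + 526 = ⅒ + 526 = 5261/10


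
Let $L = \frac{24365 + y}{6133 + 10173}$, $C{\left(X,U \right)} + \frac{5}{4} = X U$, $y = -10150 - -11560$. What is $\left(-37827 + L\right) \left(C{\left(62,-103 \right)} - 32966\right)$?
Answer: $\frac{97089392730531}{65224} \approx 1.4886 \cdot 10^{9}$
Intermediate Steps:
$y = 1410$ ($y = -10150 + 11560 = 1410$)
$C{\left(X,U \right)} = - \frac{5}{4} + U X$ ($C{\left(X,U \right)} = - \frac{5}{4} + X U = - \frac{5}{4} + U X$)
$L = \frac{25775}{16306}$ ($L = \frac{24365 + 1410}{6133 + 10173} = \frac{25775}{16306} \approx 1.5807$)
$\left(-37827 + L\right) \left(C{\left(62,-103 \right)} - 32966\right) = \left(-37827 + \frac{25775}{16306}\right) \left(\left(- \frac{5}{4} - 6386\right) - 32966\right) = - \frac{616781287 \left(\left(- \frac{5}{4} - 6386\right) - 32966\right)}{16306} = - \frac{616781287 \left(- \frac{25549}{4} - 32966\right)}{16306} = \left(- \frac{616781287}{16306}\right) \left(- \frac{157413}{4}\right) = \frac{97089392730531}{65224}$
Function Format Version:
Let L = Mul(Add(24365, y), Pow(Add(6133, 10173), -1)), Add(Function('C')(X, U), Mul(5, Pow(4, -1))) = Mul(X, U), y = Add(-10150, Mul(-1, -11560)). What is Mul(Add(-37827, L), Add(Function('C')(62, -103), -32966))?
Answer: Rational(97089392730531, 65224) ≈ 1.4886e+9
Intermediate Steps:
y = 1410 (y = Add(-10150, 11560) = 1410)
Function('C')(X, U) = Add(Rational(-5, 4), Mul(U, X)) (Function('C')(X, U) = Add(Rational(-5, 4), Mul(X, U)) = Add(Rational(-5, 4), Mul(U, X)))
L = Rational(25775, 16306) (L = Mul(Add(24365, 1410), Pow(Add(6133, 10173), -1)) = Mul(25775, Pow(16306, -1)) = Mul(25775, Rational(1, 16306)) = Rational(25775, 16306) ≈ 1.5807)
Mul(Add(-37827, L), Add(Function('C')(62, -103), -32966)) = Mul(Add(-37827, Rational(25775, 16306)), Add(Add(Rational(-5, 4), Mul(-103, 62)), -32966)) = Mul(Rational(-616781287, 16306), Add(Add(Rational(-5, 4), -6386), -32966)) = Mul(Rational(-616781287, 16306), Add(Rational(-25549, 4), -32966)) = Mul(Rational(-616781287, 16306), Rational(-157413, 4)) = Rational(97089392730531, 65224)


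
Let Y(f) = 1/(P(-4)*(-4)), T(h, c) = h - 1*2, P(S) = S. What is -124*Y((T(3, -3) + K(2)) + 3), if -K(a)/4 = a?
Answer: -31/4 ≈ -7.7500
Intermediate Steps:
K(a) = -4*a
T(h, c) = -2 + h (T(h, c) = h - 2 = -2 + h)
Y(f) = 1/16 (Y(f) = 1/(-4*(-4)) = 1/16)
-124*Y((T(3, -3) + K(2)) + 3) = -124*1/16 = -31/4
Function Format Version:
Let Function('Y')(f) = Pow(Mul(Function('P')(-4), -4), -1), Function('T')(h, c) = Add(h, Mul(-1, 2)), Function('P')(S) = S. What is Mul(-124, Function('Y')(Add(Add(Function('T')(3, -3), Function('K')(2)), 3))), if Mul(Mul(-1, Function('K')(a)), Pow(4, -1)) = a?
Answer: Rational(-31, 4) ≈ -7.7500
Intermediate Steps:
Function('K')(a) = Mul(-4, a)
Function('T')(h, c) = Add(-2, h) (Function('T')(h, c) = Add(h, -2) = Add(-2, h))
Function('Y')(f) = Rational(1, 16) (Function('Y')(f) = Pow(Mul(-4, -4), -1) = Pow(16, -1) = Rational(1, 16))
Mul(-124, Function('Y')(Add(Add(Function('T')(3, -3), Function('K')(2)), 3))) = Mul(-124, Rational(1, 16)) = Rational(-31, 4)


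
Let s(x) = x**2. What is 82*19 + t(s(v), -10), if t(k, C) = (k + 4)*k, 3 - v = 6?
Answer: 1675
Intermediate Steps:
v = -3 (v = 3 - 1*6 = 3 - 6 = -3)
t(k, C) = k*(4 + k) (t(k, C) = (4 + k)*k = k*(4 + k))
82*19 + t(s(v), -10) = 82*19 + (-3)**2*(4 + (-3)**2) = 1558 + 9*(4 + 9) = 1558 + 9*13 = 1558 + 117 = 1675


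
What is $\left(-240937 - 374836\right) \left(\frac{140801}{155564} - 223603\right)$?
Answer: $\frac{21419316688217943}{155564} \approx 1.3769 \cdot 10^{11}$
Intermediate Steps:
$\left(-240937 - 374836\right) \left(\frac{140801}{155564} - 223603\right) = - 615773 \left(140801 \cdot \frac{1}{155564} - 223603\right) = - 615773 \left(\frac{140801}{155564} - 223603\right) = \left(-615773\right) \left(- \frac{34784436291}{155564}\right) = \frac{21419316688217943}{155564}$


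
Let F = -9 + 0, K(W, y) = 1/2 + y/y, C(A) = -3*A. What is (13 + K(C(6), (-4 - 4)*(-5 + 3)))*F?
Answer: -261/2 ≈ -130.50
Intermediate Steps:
K(W, y) = 3/2 (K(W, y) = 1*(1/2) + 1 = 1/2 + 1 = 3/2)
F = -9
(13 + K(C(6), (-4 - 4)*(-5 + 3)))*F = (13 + 3/2)*(-9) = (29/2)*(-9) = -261/2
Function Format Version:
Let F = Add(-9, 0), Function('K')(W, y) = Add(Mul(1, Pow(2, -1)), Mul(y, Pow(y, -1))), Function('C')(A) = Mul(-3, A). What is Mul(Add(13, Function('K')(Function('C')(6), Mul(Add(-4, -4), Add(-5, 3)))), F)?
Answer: Rational(-261, 2) ≈ -130.50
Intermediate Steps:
Function('K')(W, y) = Rational(3, 2) (Function('K')(W, y) = Add(Mul(1, Rational(1, 2)), 1) = Add(Rational(1, 2), 1) = Rational(3, 2))
F = -9
Mul(Add(13, Function('K')(Function('C')(6), Mul(Add(-4, -4), Add(-5, 3)))), F) = Mul(Add(13, Rational(3, 2)), -9) = Mul(Rational(29, 2), -9) = Rational(-261, 2)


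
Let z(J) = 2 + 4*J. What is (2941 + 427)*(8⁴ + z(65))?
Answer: 14677744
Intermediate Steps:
(2941 + 427)*(8⁴ + z(65)) = (2941 + 427)*(8⁴ + (2 + 4*65)) = 3368*(4096 + (2 + 260)) = 3368*(4096 + 262) = 3368*4358 = 14677744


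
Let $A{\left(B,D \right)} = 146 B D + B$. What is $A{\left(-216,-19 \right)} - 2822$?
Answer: $596146$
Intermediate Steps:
$A{\left(B,D \right)} = B + 146 B D$ ($A{\left(B,D \right)} = 146 B D + B = B + 146 B D$)
$A{\left(-216,-19 \right)} - 2822 = - 216 \left(1 + 146 \left(-19\right)\right) - 2822 = - 216 \left(1 - 2774\right) - 2822 = \left(-216\right) \left(-2773\right) - 2822 = 598968 - 2822 = 596146$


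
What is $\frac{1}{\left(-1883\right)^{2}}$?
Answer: $\frac{1}{3545689} \approx 2.8203 \cdot 10^{-7}$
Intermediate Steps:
$\frac{1}{\left(-1883\right)^{2}} = \frac{1}{3545689}$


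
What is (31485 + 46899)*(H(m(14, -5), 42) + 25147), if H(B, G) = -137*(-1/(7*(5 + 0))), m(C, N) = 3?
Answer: 69000024288/35 ≈ 1.9714e+9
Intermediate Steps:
H(B, G) = 137/35 (H(B, G) = -137/((-7*5)) = -137/(-35) = -137*(-1/35) = 137/35)
(31485 + 46899)*(H(m(14, -5), 42) + 25147) = (31485 + 46899)*(137/35 + 25147) = 78384*(880282/35) = 69000024288/35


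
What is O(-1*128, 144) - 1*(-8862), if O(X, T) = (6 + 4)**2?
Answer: 8962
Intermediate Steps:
O(X, T) = 100 (O(X, T) = 10**2 = 100)
O(-1*128, 144) - 1*(-8862) = 100 - 1*(-8862) = 100 + 8862 = 8962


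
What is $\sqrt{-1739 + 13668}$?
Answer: $\sqrt{11929} \approx 109.22$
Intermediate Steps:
$\sqrt{-1739 + 13668} = \sqrt{11929}$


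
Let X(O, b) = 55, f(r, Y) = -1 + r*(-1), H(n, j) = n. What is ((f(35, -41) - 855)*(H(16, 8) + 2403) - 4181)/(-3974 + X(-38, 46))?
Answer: 2159510/3919 ≈ 551.04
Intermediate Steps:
f(r, Y) = -1 - r
((f(35, -41) - 855)*(H(16, 8) + 2403) - 4181)/(-3974 + X(-38, 46)) = (((-1 - 1*35) - 855)*(16 + 2403) - 4181)/(-3974 + 55) = (((-1 - 35) - 855)*2419 - 4181)/(-3919) = ((-36 - 855)*2419 - 4181)*(-1/3919) = (-891*2419 - 4181)*(-1/3919) = (-2155329 - 4181)*(-1/3919) = -2159510*(-1/3919) = 2159510/3919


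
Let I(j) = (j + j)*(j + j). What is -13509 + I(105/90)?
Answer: -121532/9 ≈ -13504.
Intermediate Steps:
I(j) = 4*j² (I(j) = (2*j)*(2*j) = 4*j²)
-13509 + I(105/90) = -13509 + 4*(105/90)² = -13509 + 4*(105*(1/90))² = -13509 + 4*(7/6)² = -13509 + 4*(49/36) = -13509 + 49/9 = -121532/9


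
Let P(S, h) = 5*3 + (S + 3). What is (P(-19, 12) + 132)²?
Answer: 17161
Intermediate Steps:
P(S, h) = 18 + S (P(S, h) = 15 + (3 + S) = 18 + S)
(P(-19, 12) + 132)² = ((18 - 19) + 132)² = (-1 + 132)² = 131² = 17161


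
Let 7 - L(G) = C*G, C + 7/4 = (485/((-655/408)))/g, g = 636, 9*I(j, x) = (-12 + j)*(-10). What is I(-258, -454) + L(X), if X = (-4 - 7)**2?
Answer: 16002957/27772 ≈ 576.23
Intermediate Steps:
X = 121 (X = (-11)**2 = 121)
I(j, x) = 40/3 - 10*j/9 (I(j, x) = ((-12 + j)*(-10))/9 = (120 - 10*j)/9 = 40/3 - 10*j/9)
C = -61793/27772 (C = -7/4 + (485/((-655/408)))/636 = -7/4 + (485/((-655*1/408)))*(1/636) = -7/4 + (485/(-655/408))*(1/636) = -7/4 + (485*(-408/655))*(1/636) = -7/4 - 39576/131*1/636 = -7/4 - 3298/6943 = -61793/27772 ≈ -2.2250)
L(G) = 7 + 61793*G/27772 (L(G) = 7 - (-61793)*G/27772 = 7 + 61793*G/27772)
I(-258, -454) + L(X) = (40/3 - 10/9*(-258)) + (7 + (61793/27772)*121) = (40/3 + 860/3) + (7 + 7476953/27772) = 300 + 7671357/27772 = 16002957/27772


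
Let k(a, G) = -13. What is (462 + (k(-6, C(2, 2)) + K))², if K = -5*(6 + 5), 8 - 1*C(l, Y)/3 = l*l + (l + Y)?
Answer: 155236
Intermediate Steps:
C(l, Y) = 24 - 3*Y - 3*l - 3*l² (C(l, Y) = 24 - 3*(l*l + (l + Y)) = 24 - 3*(l² + (Y + l)) = 24 - 3*(Y + l + l²) = 24 + (-3*Y - 3*l - 3*l²) = 24 - 3*Y - 3*l - 3*l²)
K = -55 (K = -5*11 = -55)
(462 + (k(-6, C(2, 2)) + K))² = (462 + (-13 - 55))² = (462 - 68)² = 394² = 155236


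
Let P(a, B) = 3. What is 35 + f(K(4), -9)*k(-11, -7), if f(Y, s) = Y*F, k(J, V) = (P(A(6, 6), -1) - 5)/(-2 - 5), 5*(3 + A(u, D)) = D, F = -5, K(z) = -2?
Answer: 265/7 ≈ 37.857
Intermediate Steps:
A(u, D) = -3 + D/5
k(J, V) = 2/7 (k(J, V) = (3 - 5)/(-2 - 5) = -2/(-7) = -2*(-⅐) = 2/7)
f(Y, s) = -5*Y (f(Y, s) = Y*(-5) = -5*Y)
35 + f(K(4), -9)*k(-11, -7) = 35 - 5*(-2)*(2/7) = 35 + 10*(2/7) = 35 + 20/7 = 265/7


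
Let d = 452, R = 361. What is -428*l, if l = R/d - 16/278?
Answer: -4982241/15707 ≈ -317.20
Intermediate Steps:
l = 46563/62828 (l = 361/452 - 16/278 = 361*(1/452) - 16*1/278 = 361/452 - 8/139 = 46563/62828 ≈ 0.74112)
-428*l = -428*46563/62828 = -4982241/15707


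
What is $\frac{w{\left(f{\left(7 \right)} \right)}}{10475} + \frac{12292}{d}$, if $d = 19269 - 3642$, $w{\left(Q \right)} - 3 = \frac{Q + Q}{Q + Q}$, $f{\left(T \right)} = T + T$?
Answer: $\frac{128821208}{163692825} \approx 0.78697$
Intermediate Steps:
$f{\left(T \right)} = 2 T$
$w{\left(Q \right)} = 4$ ($w{\left(Q \right)} = 3 + \frac{Q + Q}{Q + Q} = 3 + \frac{2 Q}{2 Q} = 3 + 2 Q \frac{1}{2 Q} = 3 + 1 = 4$)
$d = 15627$
$\frac{w{\left(f{\left(7 \right)} \right)}}{10475} + \frac{12292}{d} = \frac{4}{10475} + \frac{12292}{15627} = \frac{128821208}{163692825}$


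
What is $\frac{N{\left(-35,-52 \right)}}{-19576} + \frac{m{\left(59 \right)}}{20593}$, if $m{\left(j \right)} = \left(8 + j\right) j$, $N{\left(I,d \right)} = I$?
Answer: $\frac{78104683}{403128568} \approx 0.19375$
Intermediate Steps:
$m{\left(j \right)} = j \left(8 + j\right)$
$\frac{N{\left(-35,-52 \right)}}{-19576} + \frac{m{\left(59 \right)}}{20593} = - \frac{35}{-19576} + \frac{59 \left(8 + 59\right)}{20593} = \left(-35\right) \left(- \frac{1}{19576}\right) + 59 \cdot 67 \cdot \frac{1}{20593} = \frac{35}{19576} + 3953 \cdot \frac{1}{20593} = \frac{35}{19576} + \frac{3953}{20593} = \frac{78104683}{403128568}$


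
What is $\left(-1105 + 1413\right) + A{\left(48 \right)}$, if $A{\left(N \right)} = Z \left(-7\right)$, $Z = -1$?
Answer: $315$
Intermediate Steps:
$A{\left(N \right)} = 7$ ($A{\left(N \right)} = \left(-1\right) \left(-7\right) = 7$)
$\left(-1105 + 1413\right) + A{\left(48 \right)} = \left(-1105 + 1413\right) + 7 = 308 + 7 = 315$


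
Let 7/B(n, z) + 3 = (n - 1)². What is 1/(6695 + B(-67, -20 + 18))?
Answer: 4621/30937602 ≈ 0.00014937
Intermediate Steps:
B(n, z) = 7/(-3 + (-1 + n)²) (B(n, z) = 7/(-3 + (n - 1)²) = 7/(-3 + (-1 + n)²))
1/(6695 + B(-67, -20 + 18)) = 1/(6695 + 7/(-3 + (-1 - 67)²)) = 1/(6695 + 7/(-3 + (-68)²)) = 1/(6695 + 7/(-3 + 4624)) = 1/(6695 + 7/4621) = 1/(30937602/4621) = 4621/30937602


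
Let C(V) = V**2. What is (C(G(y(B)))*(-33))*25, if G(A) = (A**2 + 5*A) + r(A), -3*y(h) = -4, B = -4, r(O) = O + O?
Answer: -2750000/27 ≈ -1.0185e+5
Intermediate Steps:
r(O) = 2*O
y(h) = 4/3 (y(h) = -1/3*(-4) = 4/3)
G(A) = A**2 + 7*A (G(A) = (A**2 + 5*A) + 2*A = A**2 + 7*A)
(C(G(y(B)))*(-33))*25 = ((4*(7 + 4/3)/3)**2*(-33))*25 = (((4/3)*(25/3))**2*(-33))*25 = ((100/9)**2*(-33))*25 = ((10000/81)*(-33))*25 = -110000/27*25 = -2750000/27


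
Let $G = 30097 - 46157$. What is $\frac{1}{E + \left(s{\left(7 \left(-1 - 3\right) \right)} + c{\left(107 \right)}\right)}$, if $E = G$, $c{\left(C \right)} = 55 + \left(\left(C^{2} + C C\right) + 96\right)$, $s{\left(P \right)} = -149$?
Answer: $\frac{1}{6840} \approx 0.0001462$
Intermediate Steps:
$c{\left(C \right)} = 151 + 2 C^{2}$ ($c{\left(C \right)} = 55 + \left(\left(C^{2} + C^{2}\right) + 96\right) = 55 + \left(2 C^{2} + 96\right) = 55 + \left(96 + 2 C^{2}\right) = 151 + 2 C^{2}$)
$G = -16060$
$E = -16060$
$\frac{1}{E + \left(s{\left(7 \left(-1 - 3\right) \right)} + c{\left(107 \right)}\right)} = \frac{1}{-16060 + \left(-149 + \left(151 + 2 \cdot 107^{2}\right)\right)} = \frac{1}{-16060 + \left(-149 + \left(151 + 2 \cdot 11449\right)\right)} = \frac{1}{-16060 + \left(-149 + \left(151 + 22898\right)\right)} = \frac{1}{-16060 + \left(-149 + 23049\right)} = \frac{1}{-16060 + 22900} = \frac{1}{6840}$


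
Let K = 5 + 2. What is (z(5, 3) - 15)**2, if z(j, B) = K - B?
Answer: 121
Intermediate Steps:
K = 7
z(j, B) = 7 - B
(z(5, 3) - 15)**2 = ((7 - 1*3) - 15)**2 = ((7 - 3) - 15)**2 = (4 - 15)**2 = (-11)**2 = 121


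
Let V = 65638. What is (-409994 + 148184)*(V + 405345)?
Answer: -123308059230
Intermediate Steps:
(-409994 + 148184)*(V + 405345) = (-409994 + 148184)*(65638 + 405345) = -261810*470983 = -123308059230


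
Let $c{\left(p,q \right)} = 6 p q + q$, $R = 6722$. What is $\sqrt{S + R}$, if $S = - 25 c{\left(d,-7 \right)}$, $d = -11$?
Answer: $3 i \sqrt{517} \approx 68.213 i$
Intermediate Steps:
$c{\left(p,q \right)} = q + 6 p q$ ($c{\left(p,q \right)} = 6 p q + q = q + 6 p q$)
$S = -11375$ ($S = - 25 \left(- 7 \left(1 + 6 \left(-11\right)\right)\right) = - 25 \left(- 7 \left(1 - 66\right)\right) = - 25 \left(\left(-7\right) \left(-65\right)\right) = \left(-25\right) 455 = -11375$)
$\sqrt{S + R} = \sqrt{-11375 + 6722} = \sqrt{-4653} = 3 i \sqrt{517}$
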